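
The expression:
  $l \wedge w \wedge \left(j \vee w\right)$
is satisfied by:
  {w: True, l: True}


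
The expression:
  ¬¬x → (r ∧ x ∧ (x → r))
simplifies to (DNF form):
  r ∨ ¬x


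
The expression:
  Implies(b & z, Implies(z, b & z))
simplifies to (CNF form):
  True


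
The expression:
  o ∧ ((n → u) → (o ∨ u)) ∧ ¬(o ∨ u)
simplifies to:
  False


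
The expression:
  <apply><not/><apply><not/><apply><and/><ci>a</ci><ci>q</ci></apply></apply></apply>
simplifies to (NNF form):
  <apply><and/><ci>a</ci><ci>q</ci></apply>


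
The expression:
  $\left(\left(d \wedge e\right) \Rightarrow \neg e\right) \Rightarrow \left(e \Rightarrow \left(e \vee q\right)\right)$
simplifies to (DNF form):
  $\text{True}$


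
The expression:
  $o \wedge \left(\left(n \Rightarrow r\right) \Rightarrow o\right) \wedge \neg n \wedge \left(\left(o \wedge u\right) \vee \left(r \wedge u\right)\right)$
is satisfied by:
  {u: True, o: True, n: False}


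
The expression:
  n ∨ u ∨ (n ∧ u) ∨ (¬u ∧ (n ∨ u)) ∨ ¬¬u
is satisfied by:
  {n: True, u: True}
  {n: True, u: False}
  {u: True, n: False}


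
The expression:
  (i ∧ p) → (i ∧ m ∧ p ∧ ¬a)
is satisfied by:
  {m: True, p: False, i: False, a: False}
  {m: False, p: False, i: False, a: False}
  {a: True, m: True, p: False, i: False}
  {a: True, m: False, p: False, i: False}
  {i: True, m: True, p: False, a: False}
  {i: True, m: False, p: False, a: False}
  {i: True, a: True, m: True, p: False}
  {i: True, a: True, m: False, p: False}
  {p: True, m: True, a: False, i: False}
  {p: True, m: False, a: False, i: False}
  {a: True, p: True, m: True, i: False}
  {a: True, p: True, m: False, i: False}
  {i: True, p: True, m: True, a: False}


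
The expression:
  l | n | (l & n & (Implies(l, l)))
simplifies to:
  l | n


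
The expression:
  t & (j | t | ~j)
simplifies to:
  t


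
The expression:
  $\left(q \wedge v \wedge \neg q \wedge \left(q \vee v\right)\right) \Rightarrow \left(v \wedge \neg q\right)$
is always true.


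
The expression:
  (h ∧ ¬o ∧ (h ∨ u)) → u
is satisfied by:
  {o: True, u: True, h: False}
  {o: True, h: False, u: False}
  {u: True, h: False, o: False}
  {u: False, h: False, o: False}
  {o: True, u: True, h: True}
  {o: True, h: True, u: False}
  {u: True, h: True, o: False}


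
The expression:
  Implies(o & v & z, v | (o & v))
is always true.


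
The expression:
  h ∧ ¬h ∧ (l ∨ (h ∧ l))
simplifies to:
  False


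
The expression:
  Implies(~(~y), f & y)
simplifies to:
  f | ~y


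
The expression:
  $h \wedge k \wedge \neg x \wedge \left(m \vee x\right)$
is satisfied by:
  {k: True, m: True, h: True, x: False}


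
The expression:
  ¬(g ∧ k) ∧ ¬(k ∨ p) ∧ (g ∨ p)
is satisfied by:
  {g: True, p: False, k: False}


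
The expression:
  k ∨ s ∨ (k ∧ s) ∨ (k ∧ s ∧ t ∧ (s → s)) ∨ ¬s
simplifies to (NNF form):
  True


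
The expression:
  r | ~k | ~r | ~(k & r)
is always true.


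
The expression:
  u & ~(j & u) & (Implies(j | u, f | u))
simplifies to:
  u & ~j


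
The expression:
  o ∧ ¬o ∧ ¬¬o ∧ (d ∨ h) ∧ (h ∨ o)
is never true.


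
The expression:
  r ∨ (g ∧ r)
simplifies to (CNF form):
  r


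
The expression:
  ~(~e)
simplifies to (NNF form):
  e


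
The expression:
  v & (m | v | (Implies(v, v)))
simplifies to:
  v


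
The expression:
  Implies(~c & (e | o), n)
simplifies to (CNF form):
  (c | n | ~e) & (c | n | ~o)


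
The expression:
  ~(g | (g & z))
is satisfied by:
  {g: False}


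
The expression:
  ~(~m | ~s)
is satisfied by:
  {m: True, s: True}


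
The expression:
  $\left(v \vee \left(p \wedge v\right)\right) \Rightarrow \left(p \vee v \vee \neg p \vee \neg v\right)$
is always true.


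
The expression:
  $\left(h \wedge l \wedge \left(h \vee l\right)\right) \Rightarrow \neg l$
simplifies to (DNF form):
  $\neg h \vee \neg l$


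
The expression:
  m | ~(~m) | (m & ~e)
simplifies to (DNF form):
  m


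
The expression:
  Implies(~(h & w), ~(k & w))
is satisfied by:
  {h: True, w: False, k: False}
  {w: False, k: False, h: False}
  {h: True, k: True, w: False}
  {k: True, w: False, h: False}
  {h: True, w: True, k: False}
  {w: True, h: False, k: False}
  {h: True, k: True, w: True}


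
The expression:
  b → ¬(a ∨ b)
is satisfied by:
  {b: False}


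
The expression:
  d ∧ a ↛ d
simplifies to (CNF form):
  False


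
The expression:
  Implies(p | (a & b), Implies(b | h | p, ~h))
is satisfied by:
  {a: False, p: False, h: False, b: False}
  {b: True, a: False, p: False, h: False}
  {a: True, b: False, p: False, h: False}
  {b: True, a: True, p: False, h: False}
  {p: True, b: False, a: False, h: False}
  {p: True, b: True, a: False, h: False}
  {p: True, a: True, b: False, h: False}
  {b: True, p: True, a: True, h: False}
  {h: True, b: False, a: False, p: False}
  {h: True, b: True, a: False, p: False}
  {h: True, a: True, b: False, p: False}


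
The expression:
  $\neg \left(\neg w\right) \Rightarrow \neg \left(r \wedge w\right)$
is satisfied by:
  {w: False, r: False}
  {r: True, w: False}
  {w: True, r: False}


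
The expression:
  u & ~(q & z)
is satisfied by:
  {u: True, q: False, z: False}
  {z: True, u: True, q: False}
  {q: True, u: True, z: False}


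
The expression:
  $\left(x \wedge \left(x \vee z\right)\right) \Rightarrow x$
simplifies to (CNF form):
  $\text{True}$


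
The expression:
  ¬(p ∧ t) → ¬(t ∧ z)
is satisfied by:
  {p: True, t: False, z: False}
  {p: False, t: False, z: False}
  {z: True, p: True, t: False}
  {z: True, p: False, t: False}
  {t: True, p: True, z: False}
  {t: True, p: False, z: False}
  {t: True, z: True, p: True}


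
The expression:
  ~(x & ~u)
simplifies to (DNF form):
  u | ~x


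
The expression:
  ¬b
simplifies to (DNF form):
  ¬b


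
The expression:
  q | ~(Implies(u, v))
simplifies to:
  q | (u & ~v)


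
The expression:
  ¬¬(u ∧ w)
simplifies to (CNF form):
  u ∧ w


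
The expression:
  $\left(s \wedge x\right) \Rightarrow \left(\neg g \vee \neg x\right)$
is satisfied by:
  {s: False, x: False, g: False}
  {g: True, s: False, x: False}
  {x: True, s: False, g: False}
  {g: True, x: True, s: False}
  {s: True, g: False, x: False}
  {g: True, s: True, x: False}
  {x: True, s: True, g: False}


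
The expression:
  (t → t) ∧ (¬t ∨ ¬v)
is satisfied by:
  {v: False, t: False}
  {t: True, v: False}
  {v: True, t: False}


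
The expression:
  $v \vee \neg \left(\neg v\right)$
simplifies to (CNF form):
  $v$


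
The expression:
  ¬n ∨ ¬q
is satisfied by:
  {q: False, n: False}
  {n: True, q: False}
  {q: True, n: False}


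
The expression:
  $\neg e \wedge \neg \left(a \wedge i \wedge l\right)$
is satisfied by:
  {e: False, l: False, a: False, i: False}
  {i: True, e: False, l: False, a: False}
  {a: True, e: False, l: False, i: False}
  {i: True, a: True, e: False, l: False}
  {l: True, i: False, e: False, a: False}
  {i: True, l: True, e: False, a: False}
  {a: True, l: True, i: False, e: False}


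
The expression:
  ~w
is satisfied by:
  {w: False}


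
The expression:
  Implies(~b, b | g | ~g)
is always true.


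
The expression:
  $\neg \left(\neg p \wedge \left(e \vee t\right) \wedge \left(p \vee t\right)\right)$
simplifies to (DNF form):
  $p \vee \neg t$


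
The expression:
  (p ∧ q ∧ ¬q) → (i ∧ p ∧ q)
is always true.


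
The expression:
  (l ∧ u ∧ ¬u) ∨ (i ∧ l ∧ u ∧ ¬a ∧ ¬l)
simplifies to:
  False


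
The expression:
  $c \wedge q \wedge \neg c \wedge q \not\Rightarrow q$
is never true.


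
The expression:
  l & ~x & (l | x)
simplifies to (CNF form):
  l & ~x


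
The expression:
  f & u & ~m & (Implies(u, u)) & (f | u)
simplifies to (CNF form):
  f & u & ~m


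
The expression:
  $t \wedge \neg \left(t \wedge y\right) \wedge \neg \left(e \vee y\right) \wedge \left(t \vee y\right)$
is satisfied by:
  {t: True, e: False, y: False}


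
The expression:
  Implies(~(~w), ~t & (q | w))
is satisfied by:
  {w: False, t: False}
  {t: True, w: False}
  {w: True, t: False}


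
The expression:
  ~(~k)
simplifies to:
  k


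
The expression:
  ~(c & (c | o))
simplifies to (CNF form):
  ~c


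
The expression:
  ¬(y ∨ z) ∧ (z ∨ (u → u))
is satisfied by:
  {y: False, z: False}


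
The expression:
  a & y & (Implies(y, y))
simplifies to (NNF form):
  a & y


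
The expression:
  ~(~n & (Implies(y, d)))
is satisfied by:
  {n: True, y: True, d: False}
  {n: True, d: False, y: False}
  {n: True, y: True, d: True}
  {n: True, d: True, y: False}
  {y: True, d: False, n: False}


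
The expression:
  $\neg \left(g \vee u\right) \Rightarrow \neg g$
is always true.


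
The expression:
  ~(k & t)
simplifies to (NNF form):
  ~k | ~t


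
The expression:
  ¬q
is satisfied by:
  {q: False}


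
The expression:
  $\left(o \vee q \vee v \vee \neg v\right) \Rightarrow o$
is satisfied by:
  {o: True}


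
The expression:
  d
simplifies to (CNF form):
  d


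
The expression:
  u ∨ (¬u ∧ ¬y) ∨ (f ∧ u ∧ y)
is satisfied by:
  {u: True, y: False}
  {y: False, u: False}
  {y: True, u: True}


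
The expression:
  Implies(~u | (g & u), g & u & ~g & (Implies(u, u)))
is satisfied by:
  {u: True, g: False}


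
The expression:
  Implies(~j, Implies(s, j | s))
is always true.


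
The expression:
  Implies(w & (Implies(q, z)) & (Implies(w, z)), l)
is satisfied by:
  {l: True, w: False, z: False}
  {w: False, z: False, l: False}
  {z: True, l: True, w: False}
  {z: True, w: False, l: False}
  {l: True, w: True, z: False}
  {w: True, l: False, z: False}
  {z: True, w: True, l: True}


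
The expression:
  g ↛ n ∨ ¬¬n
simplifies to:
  g ∨ n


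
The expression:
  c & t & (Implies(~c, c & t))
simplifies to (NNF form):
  c & t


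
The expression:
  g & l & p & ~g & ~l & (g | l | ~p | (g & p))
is never true.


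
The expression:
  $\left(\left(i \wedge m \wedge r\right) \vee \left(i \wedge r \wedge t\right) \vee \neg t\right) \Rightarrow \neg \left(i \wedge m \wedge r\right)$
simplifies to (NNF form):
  $\neg i \vee \neg m \vee \neg r$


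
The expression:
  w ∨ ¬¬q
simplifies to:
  q ∨ w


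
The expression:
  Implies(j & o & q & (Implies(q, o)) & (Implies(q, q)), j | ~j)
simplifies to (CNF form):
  True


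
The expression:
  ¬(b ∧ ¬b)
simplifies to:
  True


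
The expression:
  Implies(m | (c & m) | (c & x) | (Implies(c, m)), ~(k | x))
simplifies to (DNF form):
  (~k & ~x) | (c & ~k & ~x) | (c & ~m & ~x) | (~k & ~m & ~x)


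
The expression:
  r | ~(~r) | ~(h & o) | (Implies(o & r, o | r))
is always true.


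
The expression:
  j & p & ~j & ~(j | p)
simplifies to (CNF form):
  False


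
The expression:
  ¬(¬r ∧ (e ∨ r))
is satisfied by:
  {r: True, e: False}
  {e: False, r: False}
  {e: True, r: True}


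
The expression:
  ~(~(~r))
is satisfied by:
  {r: False}


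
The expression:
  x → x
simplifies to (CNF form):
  True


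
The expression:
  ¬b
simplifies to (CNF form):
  ¬b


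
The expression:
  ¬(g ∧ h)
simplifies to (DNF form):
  ¬g ∨ ¬h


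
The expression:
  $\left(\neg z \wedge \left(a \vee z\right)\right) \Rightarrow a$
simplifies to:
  $\text{True}$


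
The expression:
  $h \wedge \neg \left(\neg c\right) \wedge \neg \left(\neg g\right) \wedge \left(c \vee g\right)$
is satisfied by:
  {h: True, c: True, g: True}


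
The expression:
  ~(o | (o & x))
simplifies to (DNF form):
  ~o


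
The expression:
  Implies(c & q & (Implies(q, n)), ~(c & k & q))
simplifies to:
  ~c | ~k | ~n | ~q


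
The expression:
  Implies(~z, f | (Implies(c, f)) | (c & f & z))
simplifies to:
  f | z | ~c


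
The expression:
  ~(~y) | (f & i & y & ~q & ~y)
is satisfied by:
  {y: True}


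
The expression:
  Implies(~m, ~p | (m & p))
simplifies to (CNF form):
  m | ~p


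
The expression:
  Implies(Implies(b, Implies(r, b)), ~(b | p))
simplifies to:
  ~b & ~p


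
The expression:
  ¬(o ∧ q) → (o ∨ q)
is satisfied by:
  {q: True, o: True}
  {q: True, o: False}
  {o: True, q: False}


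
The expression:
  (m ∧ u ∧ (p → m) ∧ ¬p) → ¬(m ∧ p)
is always true.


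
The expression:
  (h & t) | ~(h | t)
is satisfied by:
  {h: False, t: False}
  {t: True, h: True}


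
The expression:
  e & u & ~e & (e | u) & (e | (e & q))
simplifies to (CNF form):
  False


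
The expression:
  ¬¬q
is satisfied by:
  {q: True}


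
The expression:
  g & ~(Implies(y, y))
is never true.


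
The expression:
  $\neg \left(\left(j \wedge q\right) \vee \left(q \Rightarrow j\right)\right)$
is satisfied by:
  {q: True, j: False}


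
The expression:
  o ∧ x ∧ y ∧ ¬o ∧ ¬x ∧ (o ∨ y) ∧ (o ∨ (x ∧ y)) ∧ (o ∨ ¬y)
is never true.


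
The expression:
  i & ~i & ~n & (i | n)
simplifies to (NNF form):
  False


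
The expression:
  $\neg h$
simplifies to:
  $\neg h$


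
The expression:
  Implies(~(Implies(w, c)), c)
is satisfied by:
  {c: True, w: False}
  {w: False, c: False}
  {w: True, c: True}


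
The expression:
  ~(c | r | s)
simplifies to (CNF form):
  ~c & ~r & ~s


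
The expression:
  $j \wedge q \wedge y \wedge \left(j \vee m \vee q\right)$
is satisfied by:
  {j: True, y: True, q: True}


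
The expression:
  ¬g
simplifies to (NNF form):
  ¬g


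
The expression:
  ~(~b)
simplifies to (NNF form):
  b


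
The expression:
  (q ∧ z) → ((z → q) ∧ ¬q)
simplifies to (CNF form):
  ¬q ∨ ¬z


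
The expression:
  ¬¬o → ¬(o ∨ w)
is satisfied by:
  {o: False}


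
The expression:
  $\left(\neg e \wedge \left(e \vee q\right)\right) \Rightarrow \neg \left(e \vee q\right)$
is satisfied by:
  {e: True, q: False}
  {q: False, e: False}
  {q: True, e: True}


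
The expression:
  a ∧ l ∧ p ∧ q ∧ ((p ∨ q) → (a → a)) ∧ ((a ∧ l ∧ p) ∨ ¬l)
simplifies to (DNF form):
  a ∧ l ∧ p ∧ q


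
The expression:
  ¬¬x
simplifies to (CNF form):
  x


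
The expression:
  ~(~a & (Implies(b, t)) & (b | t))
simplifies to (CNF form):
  a | ~t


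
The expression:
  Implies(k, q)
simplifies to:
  q | ~k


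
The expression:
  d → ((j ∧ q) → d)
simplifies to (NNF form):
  True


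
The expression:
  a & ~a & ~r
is never true.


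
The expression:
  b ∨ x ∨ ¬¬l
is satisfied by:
  {b: True, l: True, x: True}
  {b: True, l: True, x: False}
  {b: True, x: True, l: False}
  {b: True, x: False, l: False}
  {l: True, x: True, b: False}
  {l: True, x: False, b: False}
  {x: True, l: False, b: False}


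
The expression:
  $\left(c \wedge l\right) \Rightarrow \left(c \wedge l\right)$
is always true.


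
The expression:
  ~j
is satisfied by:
  {j: False}


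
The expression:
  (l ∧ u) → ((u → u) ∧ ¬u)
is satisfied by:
  {l: False, u: False}
  {u: True, l: False}
  {l: True, u: False}


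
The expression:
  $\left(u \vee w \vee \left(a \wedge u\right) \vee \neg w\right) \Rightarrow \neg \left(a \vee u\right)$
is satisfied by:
  {u: False, a: False}


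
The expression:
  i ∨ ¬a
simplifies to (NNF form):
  i ∨ ¬a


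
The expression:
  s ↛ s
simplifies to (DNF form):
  False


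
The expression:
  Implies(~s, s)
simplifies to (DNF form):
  s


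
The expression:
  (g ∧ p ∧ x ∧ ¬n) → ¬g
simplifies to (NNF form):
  n ∨ ¬g ∨ ¬p ∨ ¬x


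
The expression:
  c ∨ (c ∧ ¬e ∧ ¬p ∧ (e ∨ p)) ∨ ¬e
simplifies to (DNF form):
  c ∨ ¬e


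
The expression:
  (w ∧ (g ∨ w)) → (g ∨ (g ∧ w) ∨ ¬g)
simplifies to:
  True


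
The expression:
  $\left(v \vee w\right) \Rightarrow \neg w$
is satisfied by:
  {w: False}


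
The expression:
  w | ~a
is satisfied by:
  {w: True, a: False}
  {a: False, w: False}
  {a: True, w: True}


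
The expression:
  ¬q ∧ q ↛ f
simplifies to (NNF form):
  False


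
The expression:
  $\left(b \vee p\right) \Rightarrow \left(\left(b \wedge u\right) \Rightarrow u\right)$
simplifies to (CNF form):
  $\text{True}$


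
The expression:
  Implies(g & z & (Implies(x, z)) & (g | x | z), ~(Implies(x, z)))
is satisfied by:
  {g: False, z: False}
  {z: True, g: False}
  {g: True, z: False}


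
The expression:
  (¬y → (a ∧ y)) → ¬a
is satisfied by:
  {y: False, a: False}
  {a: True, y: False}
  {y: True, a: False}


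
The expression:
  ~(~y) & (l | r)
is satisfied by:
  {r: True, l: True, y: True}
  {r: True, y: True, l: False}
  {l: True, y: True, r: False}


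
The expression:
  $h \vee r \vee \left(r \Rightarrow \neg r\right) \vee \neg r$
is always true.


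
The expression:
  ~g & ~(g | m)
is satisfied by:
  {g: False, m: False}


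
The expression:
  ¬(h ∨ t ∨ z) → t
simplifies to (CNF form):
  h ∨ t ∨ z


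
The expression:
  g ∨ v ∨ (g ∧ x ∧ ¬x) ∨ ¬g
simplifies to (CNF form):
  True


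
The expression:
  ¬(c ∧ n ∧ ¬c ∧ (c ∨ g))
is always true.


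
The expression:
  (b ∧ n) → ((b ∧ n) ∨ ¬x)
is always true.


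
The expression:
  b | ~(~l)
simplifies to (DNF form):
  b | l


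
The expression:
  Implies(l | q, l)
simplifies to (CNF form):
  l | ~q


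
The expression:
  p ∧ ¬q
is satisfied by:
  {p: True, q: False}


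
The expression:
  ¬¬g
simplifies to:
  g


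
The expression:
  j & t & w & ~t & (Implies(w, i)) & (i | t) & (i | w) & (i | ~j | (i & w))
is never true.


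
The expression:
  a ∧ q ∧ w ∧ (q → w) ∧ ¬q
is never true.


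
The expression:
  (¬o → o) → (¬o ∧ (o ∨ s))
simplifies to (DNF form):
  ¬o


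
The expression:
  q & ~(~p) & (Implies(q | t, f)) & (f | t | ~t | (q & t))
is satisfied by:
  {f: True, p: True, q: True}


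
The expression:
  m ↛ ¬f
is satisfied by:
  {m: True, f: True}


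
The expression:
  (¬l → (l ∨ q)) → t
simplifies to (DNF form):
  t ∨ (¬l ∧ ¬q)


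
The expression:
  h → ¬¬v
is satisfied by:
  {v: True, h: False}
  {h: False, v: False}
  {h: True, v: True}


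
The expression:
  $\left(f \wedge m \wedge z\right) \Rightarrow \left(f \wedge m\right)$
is always true.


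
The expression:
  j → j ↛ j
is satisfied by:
  {j: False}


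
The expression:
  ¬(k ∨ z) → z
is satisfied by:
  {k: True, z: True}
  {k: True, z: False}
  {z: True, k: False}


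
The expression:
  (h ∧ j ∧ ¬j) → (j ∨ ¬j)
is always true.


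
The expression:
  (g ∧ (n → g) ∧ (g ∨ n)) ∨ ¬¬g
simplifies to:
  g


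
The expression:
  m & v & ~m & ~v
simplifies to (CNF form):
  False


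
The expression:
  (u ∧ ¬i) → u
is always true.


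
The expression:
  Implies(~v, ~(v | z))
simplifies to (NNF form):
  v | ~z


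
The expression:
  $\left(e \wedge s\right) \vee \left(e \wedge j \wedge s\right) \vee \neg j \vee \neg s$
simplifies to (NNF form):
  $e \vee \neg j \vee \neg s$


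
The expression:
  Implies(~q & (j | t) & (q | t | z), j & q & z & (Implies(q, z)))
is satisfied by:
  {q: True, t: False, z: False, j: False}
  {j: True, q: True, t: False, z: False}
  {q: True, z: True, t: False, j: False}
  {j: True, q: True, z: True, t: False}
  {q: True, t: True, z: False, j: False}
  {q: True, j: True, t: True, z: False}
  {q: True, z: True, t: True, j: False}
  {j: True, q: True, z: True, t: True}
  {j: False, t: False, z: False, q: False}
  {j: True, t: False, z: False, q: False}
  {z: True, j: False, t: False, q: False}


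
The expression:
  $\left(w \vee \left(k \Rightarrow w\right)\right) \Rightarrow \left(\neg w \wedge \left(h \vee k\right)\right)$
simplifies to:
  $\neg w \wedge \left(h \vee k\right)$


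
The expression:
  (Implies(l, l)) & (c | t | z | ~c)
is always true.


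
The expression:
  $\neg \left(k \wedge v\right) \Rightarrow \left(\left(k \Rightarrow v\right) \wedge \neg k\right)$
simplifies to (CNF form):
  $v \vee \neg k$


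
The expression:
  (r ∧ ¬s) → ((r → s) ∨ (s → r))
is always true.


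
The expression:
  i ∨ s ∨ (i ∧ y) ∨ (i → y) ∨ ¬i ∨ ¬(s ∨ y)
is always true.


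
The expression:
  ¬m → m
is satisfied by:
  {m: True}


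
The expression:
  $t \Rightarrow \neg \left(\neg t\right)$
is always true.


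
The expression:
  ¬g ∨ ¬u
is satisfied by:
  {g: False, u: False}
  {u: True, g: False}
  {g: True, u: False}


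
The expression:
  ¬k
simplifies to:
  ¬k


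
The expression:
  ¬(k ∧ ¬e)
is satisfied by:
  {e: True, k: False}
  {k: False, e: False}
  {k: True, e: True}


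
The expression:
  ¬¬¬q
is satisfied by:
  {q: False}


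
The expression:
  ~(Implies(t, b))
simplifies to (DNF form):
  t & ~b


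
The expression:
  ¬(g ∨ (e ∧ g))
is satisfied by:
  {g: False}


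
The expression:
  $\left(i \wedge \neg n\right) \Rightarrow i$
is always true.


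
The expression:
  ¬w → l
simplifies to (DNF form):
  l ∨ w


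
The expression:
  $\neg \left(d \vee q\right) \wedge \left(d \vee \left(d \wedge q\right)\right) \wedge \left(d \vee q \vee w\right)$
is never true.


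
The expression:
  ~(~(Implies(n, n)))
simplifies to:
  True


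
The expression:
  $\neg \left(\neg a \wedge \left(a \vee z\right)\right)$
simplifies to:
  $a \vee \neg z$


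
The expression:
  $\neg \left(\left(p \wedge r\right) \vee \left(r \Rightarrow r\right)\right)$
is never true.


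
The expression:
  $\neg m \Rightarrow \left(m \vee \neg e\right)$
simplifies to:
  $m \vee \neg e$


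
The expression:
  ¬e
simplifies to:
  ¬e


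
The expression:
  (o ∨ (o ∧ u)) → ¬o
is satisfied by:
  {o: False}


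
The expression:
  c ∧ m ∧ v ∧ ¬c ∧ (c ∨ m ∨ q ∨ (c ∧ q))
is never true.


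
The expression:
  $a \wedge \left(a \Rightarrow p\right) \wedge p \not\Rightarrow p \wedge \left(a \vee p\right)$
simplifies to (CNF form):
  $\text{False}$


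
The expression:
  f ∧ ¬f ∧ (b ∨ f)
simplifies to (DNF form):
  False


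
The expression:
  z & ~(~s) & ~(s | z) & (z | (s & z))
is never true.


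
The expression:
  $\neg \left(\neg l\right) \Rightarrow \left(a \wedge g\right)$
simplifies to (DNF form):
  $\left(a \wedge g\right) \vee \neg l$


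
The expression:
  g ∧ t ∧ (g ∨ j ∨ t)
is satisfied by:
  {t: True, g: True}


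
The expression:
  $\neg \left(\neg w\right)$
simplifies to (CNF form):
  $w$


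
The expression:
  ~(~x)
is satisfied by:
  {x: True}


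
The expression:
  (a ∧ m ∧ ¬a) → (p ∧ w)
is always true.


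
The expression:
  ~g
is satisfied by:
  {g: False}


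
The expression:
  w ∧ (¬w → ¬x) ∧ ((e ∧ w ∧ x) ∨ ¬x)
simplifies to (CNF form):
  w ∧ (e ∨ ¬x)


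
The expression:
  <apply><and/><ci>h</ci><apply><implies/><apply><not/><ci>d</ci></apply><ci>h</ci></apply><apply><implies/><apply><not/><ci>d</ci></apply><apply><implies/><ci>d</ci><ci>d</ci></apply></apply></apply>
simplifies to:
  <ci>h</ci>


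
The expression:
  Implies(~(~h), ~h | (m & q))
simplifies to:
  ~h | (m & q)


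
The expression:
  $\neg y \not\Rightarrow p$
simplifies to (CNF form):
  $\neg p \wedge \neg y$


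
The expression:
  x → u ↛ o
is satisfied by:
  {u: True, o: False, x: False}
  {o: False, x: False, u: False}
  {u: True, o: True, x: False}
  {o: True, u: False, x: False}
  {x: True, u: True, o: False}


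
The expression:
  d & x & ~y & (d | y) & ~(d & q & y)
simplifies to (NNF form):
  d & x & ~y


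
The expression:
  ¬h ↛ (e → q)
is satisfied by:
  {e: True, q: False, h: False}


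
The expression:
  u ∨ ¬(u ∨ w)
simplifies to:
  u ∨ ¬w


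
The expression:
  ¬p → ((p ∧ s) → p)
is always true.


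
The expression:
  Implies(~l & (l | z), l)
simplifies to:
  l | ~z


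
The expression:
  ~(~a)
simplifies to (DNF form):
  a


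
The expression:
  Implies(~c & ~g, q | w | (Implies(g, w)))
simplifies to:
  True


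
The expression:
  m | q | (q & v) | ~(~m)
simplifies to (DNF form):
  m | q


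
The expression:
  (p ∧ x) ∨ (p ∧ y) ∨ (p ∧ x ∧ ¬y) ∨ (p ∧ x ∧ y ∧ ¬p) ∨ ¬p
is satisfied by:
  {x: True, y: True, p: False}
  {x: True, p: False, y: False}
  {y: True, p: False, x: False}
  {y: False, p: False, x: False}
  {x: True, y: True, p: True}
  {x: True, p: True, y: False}
  {y: True, p: True, x: False}


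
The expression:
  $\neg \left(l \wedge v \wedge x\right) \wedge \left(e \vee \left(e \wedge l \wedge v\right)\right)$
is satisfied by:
  {e: True, l: False, v: False, x: False}
  {x: True, e: True, l: False, v: False}
  {v: True, e: True, l: False, x: False}
  {x: True, v: True, e: True, l: False}
  {l: True, e: True, x: False, v: False}
  {x: True, l: True, e: True, v: False}
  {v: True, l: True, e: True, x: False}


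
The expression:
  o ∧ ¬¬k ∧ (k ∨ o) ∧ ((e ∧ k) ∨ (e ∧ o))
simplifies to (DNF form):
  e ∧ k ∧ o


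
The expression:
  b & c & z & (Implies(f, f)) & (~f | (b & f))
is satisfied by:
  {c: True, z: True, b: True}


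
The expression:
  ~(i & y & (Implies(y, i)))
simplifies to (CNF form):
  ~i | ~y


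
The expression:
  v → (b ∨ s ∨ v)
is always true.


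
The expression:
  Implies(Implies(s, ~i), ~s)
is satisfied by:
  {i: True, s: False}
  {s: False, i: False}
  {s: True, i: True}


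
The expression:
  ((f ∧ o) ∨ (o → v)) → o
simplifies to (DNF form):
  o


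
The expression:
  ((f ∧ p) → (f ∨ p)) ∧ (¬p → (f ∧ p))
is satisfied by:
  {p: True}


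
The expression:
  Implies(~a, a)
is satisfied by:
  {a: True}


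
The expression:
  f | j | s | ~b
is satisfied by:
  {j: True, s: True, f: True, b: False}
  {j: True, s: True, f: False, b: False}
  {j: True, f: True, s: False, b: False}
  {j: True, f: False, s: False, b: False}
  {s: True, f: True, j: False, b: False}
  {s: True, j: False, f: False, b: False}
  {s: False, f: True, j: False, b: False}
  {s: False, j: False, f: False, b: False}
  {j: True, b: True, s: True, f: True}
  {j: True, b: True, s: True, f: False}
  {j: True, b: True, f: True, s: False}
  {j: True, b: True, f: False, s: False}
  {b: True, s: True, f: True, j: False}
  {b: True, s: True, f: False, j: False}
  {b: True, f: True, s: False, j: False}


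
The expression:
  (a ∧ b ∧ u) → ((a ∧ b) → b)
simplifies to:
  True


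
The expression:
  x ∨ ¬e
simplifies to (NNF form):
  x ∨ ¬e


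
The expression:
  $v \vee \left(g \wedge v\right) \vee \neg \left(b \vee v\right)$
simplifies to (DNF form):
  $v \vee \neg b$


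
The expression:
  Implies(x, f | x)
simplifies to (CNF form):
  True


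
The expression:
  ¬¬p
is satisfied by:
  {p: True}


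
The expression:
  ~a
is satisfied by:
  {a: False}


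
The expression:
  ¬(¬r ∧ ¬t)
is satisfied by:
  {r: True, t: True}
  {r: True, t: False}
  {t: True, r: False}


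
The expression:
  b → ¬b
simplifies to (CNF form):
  ¬b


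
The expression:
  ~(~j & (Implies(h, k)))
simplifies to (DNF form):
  j | (h & ~k)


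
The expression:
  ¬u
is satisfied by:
  {u: False}


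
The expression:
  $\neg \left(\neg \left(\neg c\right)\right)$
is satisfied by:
  {c: False}


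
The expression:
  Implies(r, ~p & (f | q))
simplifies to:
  ~r | (f & ~p) | (q & ~p)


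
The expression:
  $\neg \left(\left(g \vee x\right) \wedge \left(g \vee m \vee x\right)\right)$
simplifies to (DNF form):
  $\neg g \wedge \neg x$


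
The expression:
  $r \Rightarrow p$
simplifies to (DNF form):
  $p \vee \neg r$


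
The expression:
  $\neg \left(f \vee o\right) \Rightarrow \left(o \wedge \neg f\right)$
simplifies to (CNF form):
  $f \vee o$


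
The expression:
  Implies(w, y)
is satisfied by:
  {y: True, w: False}
  {w: False, y: False}
  {w: True, y: True}


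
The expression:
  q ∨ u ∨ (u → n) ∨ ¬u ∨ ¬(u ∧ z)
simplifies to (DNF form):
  True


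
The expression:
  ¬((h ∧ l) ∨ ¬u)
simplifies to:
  u ∧ (¬h ∨ ¬l)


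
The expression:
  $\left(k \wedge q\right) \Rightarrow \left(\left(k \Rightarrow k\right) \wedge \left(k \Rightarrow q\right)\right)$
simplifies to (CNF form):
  $\text{True}$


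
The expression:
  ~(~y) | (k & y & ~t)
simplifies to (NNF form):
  y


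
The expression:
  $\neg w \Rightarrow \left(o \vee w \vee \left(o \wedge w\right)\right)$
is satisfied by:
  {o: True, w: True}
  {o: True, w: False}
  {w: True, o: False}


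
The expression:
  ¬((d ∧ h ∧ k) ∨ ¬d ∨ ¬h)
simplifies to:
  d ∧ h ∧ ¬k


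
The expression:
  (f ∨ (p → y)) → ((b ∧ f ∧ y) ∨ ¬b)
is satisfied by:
  {y: True, f: True, p: True, b: False}
  {y: True, f: True, p: False, b: False}
  {y: True, p: True, f: False, b: False}
  {y: True, p: False, f: False, b: False}
  {f: True, p: True, y: False, b: False}
  {f: True, p: False, y: False, b: False}
  {p: True, y: False, f: False, b: False}
  {p: False, y: False, f: False, b: False}
  {b: True, y: True, f: True, p: True}
  {b: True, y: True, f: True, p: False}
  {b: True, p: True, f: False, y: False}


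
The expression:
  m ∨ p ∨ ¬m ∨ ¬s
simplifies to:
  True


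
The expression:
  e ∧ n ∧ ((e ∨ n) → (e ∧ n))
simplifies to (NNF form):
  e ∧ n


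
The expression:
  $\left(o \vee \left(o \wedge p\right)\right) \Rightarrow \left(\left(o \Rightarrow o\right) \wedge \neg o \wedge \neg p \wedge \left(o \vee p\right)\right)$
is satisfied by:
  {o: False}


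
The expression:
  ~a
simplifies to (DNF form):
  ~a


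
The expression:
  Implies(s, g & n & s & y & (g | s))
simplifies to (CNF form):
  (g | ~s) & (n | ~s) & (y | ~s)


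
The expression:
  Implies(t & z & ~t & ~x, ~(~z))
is always true.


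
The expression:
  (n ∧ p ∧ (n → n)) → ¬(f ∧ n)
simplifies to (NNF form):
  ¬f ∨ ¬n ∨ ¬p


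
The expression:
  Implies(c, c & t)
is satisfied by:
  {t: True, c: False}
  {c: False, t: False}
  {c: True, t: True}


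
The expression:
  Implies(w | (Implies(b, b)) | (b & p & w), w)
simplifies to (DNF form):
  w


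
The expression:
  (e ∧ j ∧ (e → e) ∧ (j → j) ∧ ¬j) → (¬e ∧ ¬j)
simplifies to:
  True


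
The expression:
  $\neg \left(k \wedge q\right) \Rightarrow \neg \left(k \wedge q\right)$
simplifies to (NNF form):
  $\text{True}$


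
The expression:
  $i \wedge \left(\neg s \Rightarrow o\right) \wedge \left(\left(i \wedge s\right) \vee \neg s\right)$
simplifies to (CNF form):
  $i \wedge \left(o \vee s\right)$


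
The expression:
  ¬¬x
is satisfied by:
  {x: True}


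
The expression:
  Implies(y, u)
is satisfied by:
  {u: True, y: False}
  {y: False, u: False}
  {y: True, u: True}


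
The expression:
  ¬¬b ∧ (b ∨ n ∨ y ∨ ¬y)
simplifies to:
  b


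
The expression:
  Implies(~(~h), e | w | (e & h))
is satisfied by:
  {e: True, w: True, h: False}
  {e: True, h: False, w: False}
  {w: True, h: False, e: False}
  {w: False, h: False, e: False}
  {e: True, w: True, h: True}
  {e: True, h: True, w: False}
  {w: True, h: True, e: False}


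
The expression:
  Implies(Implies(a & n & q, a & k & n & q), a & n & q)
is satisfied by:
  {a: True, q: True, n: True}


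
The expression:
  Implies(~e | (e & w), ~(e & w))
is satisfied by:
  {w: False, e: False}
  {e: True, w: False}
  {w: True, e: False}


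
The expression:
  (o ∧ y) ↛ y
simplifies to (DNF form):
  False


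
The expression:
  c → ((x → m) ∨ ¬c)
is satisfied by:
  {m: True, c: False, x: False}
  {c: False, x: False, m: False}
  {x: True, m: True, c: False}
  {x: True, c: False, m: False}
  {m: True, c: True, x: False}
  {c: True, m: False, x: False}
  {x: True, c: True, m: True}


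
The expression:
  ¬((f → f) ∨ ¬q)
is never true.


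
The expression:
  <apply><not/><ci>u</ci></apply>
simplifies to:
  <apply><not/><ci>u</ci></apply>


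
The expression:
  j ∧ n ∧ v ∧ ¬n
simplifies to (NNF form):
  False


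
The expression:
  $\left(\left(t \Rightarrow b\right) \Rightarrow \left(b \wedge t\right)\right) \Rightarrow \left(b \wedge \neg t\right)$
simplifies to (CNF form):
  $\neg t$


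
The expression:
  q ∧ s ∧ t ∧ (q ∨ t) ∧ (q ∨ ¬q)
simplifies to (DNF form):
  q ∧ s ∧ t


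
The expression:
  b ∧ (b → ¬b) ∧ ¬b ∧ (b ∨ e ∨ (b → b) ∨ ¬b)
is never true.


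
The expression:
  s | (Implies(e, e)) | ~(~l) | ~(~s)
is always true.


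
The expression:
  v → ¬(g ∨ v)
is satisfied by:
  {v: False}


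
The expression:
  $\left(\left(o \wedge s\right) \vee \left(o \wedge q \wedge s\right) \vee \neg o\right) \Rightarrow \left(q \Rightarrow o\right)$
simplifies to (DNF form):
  $o \vee \neg q$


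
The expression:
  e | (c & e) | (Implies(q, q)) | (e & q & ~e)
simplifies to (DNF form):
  True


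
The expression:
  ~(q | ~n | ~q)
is never true.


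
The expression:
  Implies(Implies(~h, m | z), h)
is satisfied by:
  {h: True, m: False, z: False}
  {z: True, h: True, m: False}
  {h: True, m: True, z: False}
  {z: True, h: True, m: True}
  {z: False, m: False, h: False}


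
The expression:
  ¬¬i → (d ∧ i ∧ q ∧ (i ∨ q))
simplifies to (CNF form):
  (d ∨ ¬i) ∧ (q ∨ ¬i)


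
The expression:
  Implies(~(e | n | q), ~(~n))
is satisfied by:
  {n: True, q: True, e: True}
  {n: True, q: True, e: False}
  {n: True, e: True, q: False}
  {n: True, e: False, q: False}
  {q: True, e: True, n: False}
  {q: True, e: False, n: False}
  {e: True, q: False, n: False}


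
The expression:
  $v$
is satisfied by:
  {v: True}


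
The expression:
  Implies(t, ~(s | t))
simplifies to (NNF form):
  ~t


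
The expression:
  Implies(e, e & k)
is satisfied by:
  {k: True, e: False}
  {e: False, k: False}
  {e: True, k: True}


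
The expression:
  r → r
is always true.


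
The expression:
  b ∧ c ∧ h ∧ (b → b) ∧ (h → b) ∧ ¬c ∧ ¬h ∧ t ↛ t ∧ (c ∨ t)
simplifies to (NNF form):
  False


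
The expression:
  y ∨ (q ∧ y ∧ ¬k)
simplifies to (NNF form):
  y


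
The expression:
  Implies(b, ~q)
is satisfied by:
  {q: False, b: False}
  {b: True, q: False}
  {q: True, b: False}


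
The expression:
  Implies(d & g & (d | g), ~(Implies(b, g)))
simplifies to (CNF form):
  ~d | ~g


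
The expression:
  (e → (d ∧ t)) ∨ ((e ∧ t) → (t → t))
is always true.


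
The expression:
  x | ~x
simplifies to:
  True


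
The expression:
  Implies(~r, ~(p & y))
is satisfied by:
  {r: True, p: False, y: False}
  {p: False, y: False, r: False}
  {r: True, y: True, p: False}
  {y: True, p: False, r: False}
  {r: True, p: True, y: False}
  {p: True, r: False, y: False}
  {r: True, y: True, p: True}


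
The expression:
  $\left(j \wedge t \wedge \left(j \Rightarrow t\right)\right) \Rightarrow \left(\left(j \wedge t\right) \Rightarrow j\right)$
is always true.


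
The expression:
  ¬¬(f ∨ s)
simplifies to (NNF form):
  f ∨ s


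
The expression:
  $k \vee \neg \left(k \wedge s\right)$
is always true.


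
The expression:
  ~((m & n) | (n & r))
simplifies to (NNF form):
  ~n | (~m & ~r)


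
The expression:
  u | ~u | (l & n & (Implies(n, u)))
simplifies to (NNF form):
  True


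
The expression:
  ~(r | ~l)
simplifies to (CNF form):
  l & ~r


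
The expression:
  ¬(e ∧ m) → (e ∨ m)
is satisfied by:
  {m: True, e: True}
  {m: True, e: False}
  {e: True, m: False}


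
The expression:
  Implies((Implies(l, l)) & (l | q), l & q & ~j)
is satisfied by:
  {l: False, q: False, j: False}
  {j: True, l: False, q: False}
  {q: True, l: True, j: False}


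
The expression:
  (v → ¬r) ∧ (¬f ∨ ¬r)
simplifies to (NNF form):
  (¬f ∧ ¬v) ∨ ¬r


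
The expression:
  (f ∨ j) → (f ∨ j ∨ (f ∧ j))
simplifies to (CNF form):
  True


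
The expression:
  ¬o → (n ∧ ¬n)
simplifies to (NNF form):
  o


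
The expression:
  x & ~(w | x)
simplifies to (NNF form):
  False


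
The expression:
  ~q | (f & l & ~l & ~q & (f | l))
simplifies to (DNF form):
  ~q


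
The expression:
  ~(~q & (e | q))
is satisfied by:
  {q: True, e: False}
  {e: False, q: False}
  {e: True, q: True}


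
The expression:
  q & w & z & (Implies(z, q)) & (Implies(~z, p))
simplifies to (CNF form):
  q & w & z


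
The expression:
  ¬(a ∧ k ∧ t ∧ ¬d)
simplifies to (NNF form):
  d ∨ ¬a ∨ ¬k ∨ ¬t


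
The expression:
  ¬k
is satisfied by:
  {k: False}


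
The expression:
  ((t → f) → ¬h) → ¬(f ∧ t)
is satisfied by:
  {h: True, t: False, f: False}
  {h: False, t: False, f: False}
  {f: True, h: True, t: False}
  {f: True, h: False, t: False}
  {t: True, h: True, f: False}
  {t: True, h: False, f: False}
  {t: True, f: True, h: True}


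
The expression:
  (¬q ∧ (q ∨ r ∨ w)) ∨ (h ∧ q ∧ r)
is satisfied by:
  {r: True, h: True, w: True, q: False}
  {r: True, h: True, w: False, q: False}
  {r: True, w: True, h: False, q: False}
  {r: True, w: False, h: False, q: False}
  {h: True, w: True, r: False, q: False}
  {h: False, w: True, r: False, q: False}
  {r: True, q: True, h: True, w: True}
  {r: True, q: True, h: True, w: False}


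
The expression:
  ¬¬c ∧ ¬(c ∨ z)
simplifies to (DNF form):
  False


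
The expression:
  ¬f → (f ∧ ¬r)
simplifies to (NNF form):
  f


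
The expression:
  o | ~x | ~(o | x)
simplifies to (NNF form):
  o | ~x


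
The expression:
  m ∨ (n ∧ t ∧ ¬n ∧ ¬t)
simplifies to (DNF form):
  m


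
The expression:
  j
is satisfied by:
  {j: True}


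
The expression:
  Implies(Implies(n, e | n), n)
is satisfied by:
  {n: True}


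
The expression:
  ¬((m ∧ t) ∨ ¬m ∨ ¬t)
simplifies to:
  False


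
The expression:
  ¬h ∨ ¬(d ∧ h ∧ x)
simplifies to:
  ¬d ∨ ¬h ∨ ¬x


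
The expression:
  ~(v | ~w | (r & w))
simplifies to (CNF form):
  w & ~r & ~v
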